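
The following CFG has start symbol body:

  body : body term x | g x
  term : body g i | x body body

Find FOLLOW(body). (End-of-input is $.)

body is the start symbol, so $ ∈ FOLLOW(body).
In body : body term x: add FIRST(term x) = { g, x }.
In term : body g i: add FIRST(g i) = { g }.
In term : x body body: add FIRST(body) = { g }.
In term : x body body: body is at the end, add FOLLOW(term) = { x }.
Union: FOLLOW(body) = { $, g, x }.

{ $, g, x }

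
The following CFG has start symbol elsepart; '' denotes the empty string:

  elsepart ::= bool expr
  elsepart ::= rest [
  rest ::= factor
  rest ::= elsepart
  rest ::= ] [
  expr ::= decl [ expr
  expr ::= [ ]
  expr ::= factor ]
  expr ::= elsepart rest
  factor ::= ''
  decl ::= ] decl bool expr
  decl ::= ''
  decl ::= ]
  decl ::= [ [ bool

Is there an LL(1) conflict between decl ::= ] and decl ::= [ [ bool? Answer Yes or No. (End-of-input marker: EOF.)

No

FIRST(]) = { ] } and FIRST([ [ bool) = { [ }.
The FIRST sets are disjoint and neither alternative is nullable — no conflict.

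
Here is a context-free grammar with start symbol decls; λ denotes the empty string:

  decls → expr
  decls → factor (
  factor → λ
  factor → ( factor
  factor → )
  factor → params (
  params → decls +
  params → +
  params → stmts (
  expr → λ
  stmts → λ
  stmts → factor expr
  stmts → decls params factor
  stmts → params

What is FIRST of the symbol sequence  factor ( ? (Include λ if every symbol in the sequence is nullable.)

{ (, ), + }

Add FIRST(factor)\{λ} = { (, ), + }; factor is nullable, continue.
( is a terminal; add {(} and stop.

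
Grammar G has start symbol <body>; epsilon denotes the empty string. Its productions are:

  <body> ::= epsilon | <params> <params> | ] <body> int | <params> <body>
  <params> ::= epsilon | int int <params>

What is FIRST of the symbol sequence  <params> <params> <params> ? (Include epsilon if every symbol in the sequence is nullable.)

Add FIRST(<params>)\{epsilon} = { int }; <params> is nullable, continue.
Add FIRST(<params>)\{epsilon} = { int }; <params> is nullable, continue.
Add FIRST(<params>)\{epsilon} = { int }; <params> is nullable, continue.
Every symbol is nullable, so include epsilon.

{ int, epsilon }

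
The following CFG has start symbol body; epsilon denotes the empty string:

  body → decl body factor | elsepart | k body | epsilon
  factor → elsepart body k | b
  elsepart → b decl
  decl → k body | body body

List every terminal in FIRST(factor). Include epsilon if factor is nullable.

{ b }

From factor → elsepart body k: add FIRST(elsepart) = { b }.
factor → b contributes {b}.
Union: FIRST(factor) = { b }.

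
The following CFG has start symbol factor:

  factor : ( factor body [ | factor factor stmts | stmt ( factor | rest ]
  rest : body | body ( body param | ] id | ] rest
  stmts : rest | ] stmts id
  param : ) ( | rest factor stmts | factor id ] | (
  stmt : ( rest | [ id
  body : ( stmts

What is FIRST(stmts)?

{ (, ] }

From stmts : rest: add FIRST(rest) = { (, ] }.
stmts : ] stmts id contributes {]}.
Union: FIRST(stmts) = { (, ] }.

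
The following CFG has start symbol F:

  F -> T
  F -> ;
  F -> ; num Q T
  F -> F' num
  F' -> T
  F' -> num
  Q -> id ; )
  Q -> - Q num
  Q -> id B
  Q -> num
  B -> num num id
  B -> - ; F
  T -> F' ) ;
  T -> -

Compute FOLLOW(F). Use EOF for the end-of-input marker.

F is the start symbol, so EOF ∈ FOLLOW(F).
In B -> - ; F: F is at the end, add FOLLOW(B) = { -, num }.
Union: FOLLOW(F) = { EOF, -, num }.

{ EOF, -, num }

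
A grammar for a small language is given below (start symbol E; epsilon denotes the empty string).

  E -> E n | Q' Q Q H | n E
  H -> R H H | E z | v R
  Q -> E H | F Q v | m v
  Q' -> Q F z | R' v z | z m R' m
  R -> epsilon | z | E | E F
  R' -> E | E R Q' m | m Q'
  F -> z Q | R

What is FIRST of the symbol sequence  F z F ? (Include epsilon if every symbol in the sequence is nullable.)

{ m, n, z }

Add FIRST(F)\{epsilon} = { m, n, z }; F is nullable, continue.
z is a terminal; add {z} and stop.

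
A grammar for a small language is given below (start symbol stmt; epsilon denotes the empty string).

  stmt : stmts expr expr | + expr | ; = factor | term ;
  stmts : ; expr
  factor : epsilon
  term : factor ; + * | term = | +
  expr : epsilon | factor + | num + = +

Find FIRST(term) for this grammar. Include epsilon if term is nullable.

From term : factor ; + *: factor nullable, take FIRST(factor) ∪ {;} = { ; }.
From term : term =: add FIRST(term) = { +, ; }.
term : + contributes {+}.
Union: FIRST(term) = { +, ; }.

{ +, ; }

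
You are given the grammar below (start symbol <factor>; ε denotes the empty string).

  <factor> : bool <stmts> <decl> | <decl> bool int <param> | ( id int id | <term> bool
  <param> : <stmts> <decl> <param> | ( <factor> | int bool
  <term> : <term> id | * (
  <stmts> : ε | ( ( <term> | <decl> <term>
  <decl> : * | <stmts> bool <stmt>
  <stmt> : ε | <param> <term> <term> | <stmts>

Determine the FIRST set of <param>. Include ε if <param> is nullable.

{ (, *, bool, int }

From <param> : <stmts> <decl> <param>: <stmts> nullable, take FIRST(<stmts>) ∪ FIRST(<decl>) = { (, *, bool }.
<param> : ( <factor> contributes {(}.
<param> : int bool contributes {int}.
Union: FIRST(<param>) = { (, *, bool, int }.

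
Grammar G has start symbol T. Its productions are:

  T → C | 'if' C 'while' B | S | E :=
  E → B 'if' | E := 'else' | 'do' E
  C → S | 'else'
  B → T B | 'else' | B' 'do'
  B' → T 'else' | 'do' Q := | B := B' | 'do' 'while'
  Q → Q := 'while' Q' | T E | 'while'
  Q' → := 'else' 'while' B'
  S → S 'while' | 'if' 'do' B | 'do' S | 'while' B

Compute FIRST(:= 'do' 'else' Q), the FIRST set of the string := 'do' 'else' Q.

:= is a terminal; add {:=} and stop.

{ := }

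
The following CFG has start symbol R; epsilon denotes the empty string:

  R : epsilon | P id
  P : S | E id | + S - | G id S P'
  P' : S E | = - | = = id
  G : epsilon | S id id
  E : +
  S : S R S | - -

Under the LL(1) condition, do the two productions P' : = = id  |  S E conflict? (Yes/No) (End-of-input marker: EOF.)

FIRST(= = id) = { = } and FIRST(S E) = { - }.
The FIRST sets are disjoint and neither alternative is nullable — no conflict.

No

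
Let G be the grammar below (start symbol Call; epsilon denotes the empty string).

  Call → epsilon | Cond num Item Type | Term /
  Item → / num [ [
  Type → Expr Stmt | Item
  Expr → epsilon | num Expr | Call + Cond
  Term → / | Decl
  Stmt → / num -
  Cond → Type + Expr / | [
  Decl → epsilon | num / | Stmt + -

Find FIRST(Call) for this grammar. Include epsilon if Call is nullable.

Call → epsilon contributes epsilon.
From Call → Cond num Item Type: add FIRST(Cond) = { +, /, [, num }.
From Call → Term /: Term nullable, take FIRST(Term) ∪ {/} = { /, num }.
Union: FIRST(Call) = { +, /, [, num, epsilon }.

{ +, /, [, num, epsilon }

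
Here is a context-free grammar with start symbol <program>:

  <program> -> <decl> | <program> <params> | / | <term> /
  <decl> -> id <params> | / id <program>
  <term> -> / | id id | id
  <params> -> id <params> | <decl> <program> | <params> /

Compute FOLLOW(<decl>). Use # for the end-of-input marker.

{ #, /, id }

In <program> -> <decl>: <decl> is at the end, add FOLLOW(<program>) = { #, /, id }.
In <params> -> <decl> <program>: add FIRST(<program>) = { /, id }.
Union: FOLLOW(<decl>) = { #, /, id }.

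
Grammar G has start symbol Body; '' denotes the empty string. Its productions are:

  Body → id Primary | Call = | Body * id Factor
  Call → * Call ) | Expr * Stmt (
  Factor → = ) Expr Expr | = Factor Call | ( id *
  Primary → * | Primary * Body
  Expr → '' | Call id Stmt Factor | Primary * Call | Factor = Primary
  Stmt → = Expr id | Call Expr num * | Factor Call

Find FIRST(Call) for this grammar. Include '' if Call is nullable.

{ (, *, = }

Call → * Call ) contributes {*}.
From Call → Expr * Stmt (: Expr nullable, take FIRST(Expr) ∪ {*} = { (, *, = }.
Union: FIRST(Call) = { (, *, = }.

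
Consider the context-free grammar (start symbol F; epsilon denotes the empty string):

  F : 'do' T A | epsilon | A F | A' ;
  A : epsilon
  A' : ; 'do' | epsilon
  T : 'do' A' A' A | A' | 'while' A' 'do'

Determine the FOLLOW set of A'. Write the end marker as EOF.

{ EOF, 'do', ; }

In F : A' ;: add FIRST(;) = { ; }.
In T : 'do' A' A' A: add FIRST(A' A)\{epsilon} = { ; }.
  Since A' A is nullable, also add FOLLOW(T) = { EOF }.
In T : 'do' A' A' A: add FIRST(A)\{epsilon} = {  }.
  Since A is nullable, also add FOLLOW(T) = { EOF }.
In T : A': A' is at the end, add FOLLOW(T) = { EOF }.
In T : 'while' A' 'do': add FIRST('do') = { 'do' }.
Union: FOLLOW(A') = { EOF, 'do', ; }.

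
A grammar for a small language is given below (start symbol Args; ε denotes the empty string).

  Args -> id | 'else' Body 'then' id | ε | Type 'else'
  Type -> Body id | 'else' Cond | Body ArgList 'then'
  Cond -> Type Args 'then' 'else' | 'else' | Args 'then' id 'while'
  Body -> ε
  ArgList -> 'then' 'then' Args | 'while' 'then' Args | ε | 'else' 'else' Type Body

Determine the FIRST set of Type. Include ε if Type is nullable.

{ 'else', 'then', 'while', id }

From Type -> Body id: Body nullable, take FIRST(Body) ∪ {id} = { id }.
Type -> 'else' Cond contributes {'else'}.
From Type -> Body ArgList 'then': Body, ArgList nullable, take FIRST(Body) ∪ FIRST(ArgList) ∪ {'then'} = { 'else', 'then', 'while' }.
Union: FIRST(Type) = { 'else', 'then', 'while', id }.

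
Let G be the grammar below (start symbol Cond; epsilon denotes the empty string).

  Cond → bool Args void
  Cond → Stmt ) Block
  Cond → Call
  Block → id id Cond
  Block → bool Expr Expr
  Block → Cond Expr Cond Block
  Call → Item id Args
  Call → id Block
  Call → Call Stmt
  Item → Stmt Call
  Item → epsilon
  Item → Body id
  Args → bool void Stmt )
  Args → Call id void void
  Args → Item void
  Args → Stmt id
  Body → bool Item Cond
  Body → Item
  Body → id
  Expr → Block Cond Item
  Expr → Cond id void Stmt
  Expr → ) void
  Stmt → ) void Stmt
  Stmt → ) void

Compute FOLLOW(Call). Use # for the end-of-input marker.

{ #, ), bool, id, void }

In Cond → Call: Call is at the end, add FOLLOW(Cond) = { #, ), bool, id, void }.
In Call → Call Stmt: add FIRST(Stmt) = { ) }.
In Item → Stmt Call: Call is at the end, add FOLLOW(Item) = { #, ), bool, id, void }.
In Args → Call id void void: add FIRST(id void void) = { id }.
Union: FOLLOW(Call) = { #, ), bool, id, void }.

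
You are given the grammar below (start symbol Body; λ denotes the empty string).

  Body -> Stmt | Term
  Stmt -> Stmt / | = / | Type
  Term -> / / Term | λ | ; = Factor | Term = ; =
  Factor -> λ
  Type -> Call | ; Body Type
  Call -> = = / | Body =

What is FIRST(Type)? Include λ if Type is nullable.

{ /, ;, = }

From Type -> Call: add FIRST(Call) = { /, ;, = }.
Type -> ; Body Type contributes {;}.
Union: FIRST(Type) = { /, ;, = }.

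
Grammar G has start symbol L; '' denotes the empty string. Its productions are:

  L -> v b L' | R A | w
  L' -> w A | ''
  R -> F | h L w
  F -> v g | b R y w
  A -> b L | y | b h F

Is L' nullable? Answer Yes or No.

L' has an ''-production, so L' ⇒ ''.

Yes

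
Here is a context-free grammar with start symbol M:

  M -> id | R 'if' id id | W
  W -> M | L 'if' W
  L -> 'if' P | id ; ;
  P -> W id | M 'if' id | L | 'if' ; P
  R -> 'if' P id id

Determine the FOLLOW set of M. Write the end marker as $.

{ $, 'if', id }

M is the start symbol, so $ ∈ FOLLOW(M).
In W -> M: M is at the end, add FOLLOW(W) = { $, 'if', id }.
In P -> M 'if' id: add FIRST('if' id) = { 'if' }.
Union: FOLLOW(M) = { $, 'if', id }.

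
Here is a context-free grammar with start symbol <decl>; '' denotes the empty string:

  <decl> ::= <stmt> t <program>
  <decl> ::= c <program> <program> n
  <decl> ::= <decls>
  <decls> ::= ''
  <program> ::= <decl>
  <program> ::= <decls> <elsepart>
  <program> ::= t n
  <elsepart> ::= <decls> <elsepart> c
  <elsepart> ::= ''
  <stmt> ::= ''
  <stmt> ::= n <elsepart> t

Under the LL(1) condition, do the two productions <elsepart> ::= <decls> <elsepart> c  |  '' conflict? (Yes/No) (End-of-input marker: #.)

Yes

FIRST(<decls> <elsepart> c) = { c } and FIRST('') = { '' }.
The second alternative is nullable and FOLLOW(<elsepart>) = { #, c, n, t } shares c with FIRST of the first — conflict.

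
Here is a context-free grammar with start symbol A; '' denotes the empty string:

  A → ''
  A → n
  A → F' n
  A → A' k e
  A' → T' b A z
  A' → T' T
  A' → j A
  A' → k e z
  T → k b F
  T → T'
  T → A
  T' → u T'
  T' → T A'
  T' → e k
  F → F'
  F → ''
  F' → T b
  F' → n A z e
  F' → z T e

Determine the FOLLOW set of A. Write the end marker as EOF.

A is the start symbol, so EOF ∈ FOLLOW(A).
In A' → T' b A z: add FIRST(z) = { z }.
In A' → j A: A is at the end, add FOLLOW(A') = { b, e, j, k, n, u, z }.
In T → A: A is at the end, add FOLLOW(T) = { b, e, j, k, n, u, z }.
In F' → n A z e: add FIRST(z e) = { z }.
Union: FOLLOW(A) = { EOF, b, e, j, k, n, u, z }.

{ EOF, b, e, j, k, n, u, z }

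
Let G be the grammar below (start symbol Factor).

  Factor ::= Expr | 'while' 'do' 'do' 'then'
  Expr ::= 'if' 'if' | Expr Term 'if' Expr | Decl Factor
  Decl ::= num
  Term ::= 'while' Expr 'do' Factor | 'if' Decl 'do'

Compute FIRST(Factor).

From Factor ::= Expr: add FIRST(Expr) = { 'if', num }.
Factor ::= 'while' 'do' 'do' 'then' contributes {'while'}.
Union: FIRST(Factor) = { 'if', 'while', num }.

{ 'if', 'while', num }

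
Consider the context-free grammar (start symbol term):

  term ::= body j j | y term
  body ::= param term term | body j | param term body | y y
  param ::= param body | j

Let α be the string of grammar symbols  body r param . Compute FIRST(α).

{ j, y }

Add FIRST(body) = { j, y }; body is not nullable, stop.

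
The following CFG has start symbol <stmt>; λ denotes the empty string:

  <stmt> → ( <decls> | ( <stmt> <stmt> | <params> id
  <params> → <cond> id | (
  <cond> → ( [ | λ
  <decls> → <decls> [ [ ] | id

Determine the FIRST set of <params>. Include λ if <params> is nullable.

From <params> → <cond> id: <cond> nullable, take FIRST(<cond>) ∪ {id} = { (, id }.
<params> → ( contributes {(}.
Union: FIRST(<params>) = { (, id }.

{ (, id }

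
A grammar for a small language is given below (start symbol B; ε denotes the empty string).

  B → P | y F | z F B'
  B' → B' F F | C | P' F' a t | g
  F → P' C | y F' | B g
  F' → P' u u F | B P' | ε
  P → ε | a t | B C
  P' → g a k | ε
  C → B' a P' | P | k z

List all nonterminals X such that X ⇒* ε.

Directly nullable (have an ε-production): F', P, P'.
B' → B' F F with every symbol nullable, so B' is nullable.
B → P with every symbol nullable, so B is nullable.
F → P' C with every symbol nullable, so F is nullable.
C → P with every symbol nullable, so C is nullable.

{ B, B', C, F, F', P, P' }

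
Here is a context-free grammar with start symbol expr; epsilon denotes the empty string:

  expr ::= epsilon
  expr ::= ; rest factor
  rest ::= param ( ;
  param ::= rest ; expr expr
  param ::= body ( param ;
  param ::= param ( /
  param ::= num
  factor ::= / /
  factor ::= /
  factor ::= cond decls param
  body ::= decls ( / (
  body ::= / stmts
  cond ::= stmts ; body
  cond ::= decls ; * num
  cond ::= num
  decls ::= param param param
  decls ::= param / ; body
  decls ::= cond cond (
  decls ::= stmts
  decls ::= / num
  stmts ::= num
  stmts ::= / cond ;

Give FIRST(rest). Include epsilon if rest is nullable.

From rest ::= param ( ;: add FIRST(param) = { /, num }.
Union: FIRST(rest) = { /, num }.

{ /, num }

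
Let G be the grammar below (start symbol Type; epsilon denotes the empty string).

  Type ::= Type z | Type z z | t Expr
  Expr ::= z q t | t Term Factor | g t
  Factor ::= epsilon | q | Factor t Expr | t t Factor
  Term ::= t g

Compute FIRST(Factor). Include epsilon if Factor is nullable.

{ q, t, epsilon }

Factor ::= epsilon contributes epsilon.
Factor ::= q contributes {q}.
From Factor ::= Factor t Expr: Factor nullable, take FIRST(Factor) ∪ {t} = { q, t }.
Factor ::= t t Factor contributes {t}.
Union: FIRST(Factor) = { q, t, epsilon }.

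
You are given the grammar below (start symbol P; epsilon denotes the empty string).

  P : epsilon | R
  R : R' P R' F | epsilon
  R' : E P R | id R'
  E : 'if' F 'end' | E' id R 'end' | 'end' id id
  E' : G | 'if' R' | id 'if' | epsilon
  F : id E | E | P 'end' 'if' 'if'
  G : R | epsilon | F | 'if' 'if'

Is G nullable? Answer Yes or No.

G has an epsilon-production, so G ⇒ epsilon.

Yes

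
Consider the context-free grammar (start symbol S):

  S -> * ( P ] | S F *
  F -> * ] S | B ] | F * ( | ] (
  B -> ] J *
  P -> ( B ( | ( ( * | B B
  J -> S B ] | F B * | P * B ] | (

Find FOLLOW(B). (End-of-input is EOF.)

In F -> B ]: add FIRST(]) = { ] }.
In P -> ( B (: add FIRST(() = { ( }.
In P -> B B: add FIRST(B) = { ] }.
In P -> B B: B is at the end, add FOLLOW(P) = { *, ] }.
In J -> S B ]: add FIRST(]) = { ] }.
In J -> F B *: add FIRST(*) = { * }.
In J -> P * B ]: add FIRST(]) = { ] }.
Union: FOLLOW(B) = { (, *, ] }.

{ (, *, ] }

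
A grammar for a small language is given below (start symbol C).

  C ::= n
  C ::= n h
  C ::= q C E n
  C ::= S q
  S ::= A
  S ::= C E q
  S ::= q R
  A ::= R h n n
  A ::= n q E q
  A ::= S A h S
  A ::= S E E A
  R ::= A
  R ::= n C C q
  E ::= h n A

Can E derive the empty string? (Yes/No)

No nonterminal in this grammar is nullable.
No production of E has an RHS whose symbols are all nullable, so E is not nullable.

No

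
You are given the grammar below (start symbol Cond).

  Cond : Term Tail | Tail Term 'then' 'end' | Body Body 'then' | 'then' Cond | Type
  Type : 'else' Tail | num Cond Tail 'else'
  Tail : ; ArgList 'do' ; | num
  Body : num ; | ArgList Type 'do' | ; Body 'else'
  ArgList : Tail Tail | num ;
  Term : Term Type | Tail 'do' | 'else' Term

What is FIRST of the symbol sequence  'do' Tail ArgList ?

{ 'do' }

'do' is a terminal; add {'do'} and stop.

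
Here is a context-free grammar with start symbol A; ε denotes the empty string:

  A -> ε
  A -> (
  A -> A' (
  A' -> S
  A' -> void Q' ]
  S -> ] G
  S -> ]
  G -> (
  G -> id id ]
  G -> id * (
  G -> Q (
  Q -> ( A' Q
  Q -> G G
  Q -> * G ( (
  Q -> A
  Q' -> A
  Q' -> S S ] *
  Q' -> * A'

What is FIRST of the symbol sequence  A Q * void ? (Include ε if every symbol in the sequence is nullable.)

{ (, *, ], id, void }

Add FIRST(A)\{ε} = { (, ], void }; A is nullable, continue.
Add FIRST(Q)\{ε} = { (, *, ], id, void }; Q is nullable, continue.
* is a terminal; add {*} and stop.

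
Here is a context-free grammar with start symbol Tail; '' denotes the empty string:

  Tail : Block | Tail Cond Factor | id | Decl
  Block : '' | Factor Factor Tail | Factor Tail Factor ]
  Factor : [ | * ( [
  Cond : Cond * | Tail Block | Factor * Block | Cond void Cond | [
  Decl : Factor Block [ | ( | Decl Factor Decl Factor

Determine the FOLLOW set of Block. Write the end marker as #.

In Tail : Block: Block is at the end, add FOLLOW(Tail) = { #, (, *, [, id, void }.
In Cond : Tail Block: Block is at the end, add FOLLOW(Cond) = { *, [, void }.
In Cond : Factor * Block: Block is at the end, add FOLLOW(Cond) = { *, [, void }.
In Decl : Factor Block [: add FIRST([) = { [ }.
Union: FOLLOW(Block) = { #, (, *, [, id, void }.

{ #, (, *, [, id, void }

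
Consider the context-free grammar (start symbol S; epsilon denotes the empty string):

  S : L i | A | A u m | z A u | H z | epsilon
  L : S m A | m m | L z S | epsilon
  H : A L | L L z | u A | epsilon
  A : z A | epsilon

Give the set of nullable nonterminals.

Directly nullable (have an epsilon-production): S, L, H, A.

{ A, H, L, S }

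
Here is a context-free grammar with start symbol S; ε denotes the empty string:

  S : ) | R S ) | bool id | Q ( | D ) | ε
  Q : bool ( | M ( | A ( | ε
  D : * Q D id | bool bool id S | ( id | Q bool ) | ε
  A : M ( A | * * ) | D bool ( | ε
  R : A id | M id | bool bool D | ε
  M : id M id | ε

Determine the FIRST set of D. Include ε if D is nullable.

{ (, *, bool, id, ε }

D : * Q D id contributes {*}.
D : bool bool id S contributes {bool}.
D : ( id contributes {(}.
From D : Q bool ): Q nullable, take FIRST(Q) ∪ {bool} = { (, *, bool, id }.
D : ε contributes ε.
Union: FIRST(D) = { (, *, bool, id, ε }.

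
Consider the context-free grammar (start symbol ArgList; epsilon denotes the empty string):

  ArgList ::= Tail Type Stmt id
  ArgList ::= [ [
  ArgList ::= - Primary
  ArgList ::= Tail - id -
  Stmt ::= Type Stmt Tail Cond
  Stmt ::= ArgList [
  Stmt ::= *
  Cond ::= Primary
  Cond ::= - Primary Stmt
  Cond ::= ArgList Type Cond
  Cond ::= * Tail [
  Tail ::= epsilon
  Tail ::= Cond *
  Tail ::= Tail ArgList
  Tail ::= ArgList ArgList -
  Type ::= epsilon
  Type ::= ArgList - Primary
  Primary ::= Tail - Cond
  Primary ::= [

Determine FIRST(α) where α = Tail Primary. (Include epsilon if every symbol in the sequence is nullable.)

{ *, -, [ }

Add FIRST(Tail)\{epsilon} = { *, -, [ }; Tail is nullable, continue.
Add FIRST(Primary) = { *, -, [ }; Primary is not nullable, stop.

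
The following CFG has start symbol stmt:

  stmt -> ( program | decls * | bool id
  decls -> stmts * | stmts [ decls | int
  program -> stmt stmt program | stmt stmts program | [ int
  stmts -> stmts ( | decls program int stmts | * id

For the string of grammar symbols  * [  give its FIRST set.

{ * }

* is a terminal; add {*} and stop.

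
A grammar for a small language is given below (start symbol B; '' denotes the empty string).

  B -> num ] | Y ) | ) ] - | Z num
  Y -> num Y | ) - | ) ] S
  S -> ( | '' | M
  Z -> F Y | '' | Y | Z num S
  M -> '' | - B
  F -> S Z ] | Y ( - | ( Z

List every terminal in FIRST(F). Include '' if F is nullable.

{ (, ), -, ], num }

From F -> S Z ]: S, Z nullable, take FIRST(S) ∪ FIRST(Z) ∪ {]} = { (, ), -, ], num }.
From F -> Y ( -: add FIRST(Y) = { ), num }.
F -> ( Z contributes {(}.
Union: FIRST(F) = { (, ), -, ], num }.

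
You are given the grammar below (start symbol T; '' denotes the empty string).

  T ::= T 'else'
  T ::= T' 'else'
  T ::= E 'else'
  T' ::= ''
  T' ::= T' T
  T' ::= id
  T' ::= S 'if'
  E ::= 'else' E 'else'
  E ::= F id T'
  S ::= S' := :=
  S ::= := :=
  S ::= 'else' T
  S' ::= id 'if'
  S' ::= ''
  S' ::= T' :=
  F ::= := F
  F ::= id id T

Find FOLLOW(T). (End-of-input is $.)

T is the start symbol, so $ ∈ FOLLOW(T).
In T ::= T 'else': add FIRST('else') = { 'else' }.
In T' ::= T' T: T is at the end, add FOLLOW(T') = { 'else', :=, id }.
In S ::= 'else' T: T is at the end, add FOLLOW(S) = { 'if' }.
In F ::= id id T: T is at the end, add FOLLOW(F) = { id }.
Union: FOLLOW(T) = { $, 'else', 'if', :=, id }.

{ $, 'else', 'if', :=, id }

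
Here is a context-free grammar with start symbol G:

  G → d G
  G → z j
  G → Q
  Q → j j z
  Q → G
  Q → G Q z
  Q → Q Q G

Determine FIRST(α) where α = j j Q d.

{ j }

j is a terminal; add {j} and stop.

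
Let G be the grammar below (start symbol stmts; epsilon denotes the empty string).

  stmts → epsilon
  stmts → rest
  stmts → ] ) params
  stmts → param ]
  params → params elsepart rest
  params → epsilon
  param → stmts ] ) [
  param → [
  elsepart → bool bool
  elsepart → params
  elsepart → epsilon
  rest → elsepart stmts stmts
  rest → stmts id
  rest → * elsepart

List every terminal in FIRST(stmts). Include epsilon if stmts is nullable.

stmts → epsilon contributes epsilon.
From stmts → rest: add FIRST(rest) = { *, [, ], bool, id, epsilon } (including epsilon since rest is nullable).
stmts → ] ) params contributes {]}.
From stmts → param ]: add FIRST(param) = { *, [, ], bool, id }.
Union: FIRST(stmts) = { *, [, ], bool, id, epsilon }.

{ *, [, ], bool, id, epsilon }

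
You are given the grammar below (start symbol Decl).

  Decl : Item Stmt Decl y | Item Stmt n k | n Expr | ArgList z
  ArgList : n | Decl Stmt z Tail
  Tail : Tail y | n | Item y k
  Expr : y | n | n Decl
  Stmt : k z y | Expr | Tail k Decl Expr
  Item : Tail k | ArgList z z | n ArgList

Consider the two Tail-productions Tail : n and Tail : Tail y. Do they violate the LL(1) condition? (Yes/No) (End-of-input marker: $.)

Yes

FIRST(n) = { n } and FIRST(Tail y) = { n }.
Both contain n, so the two alternatives are not disjoint — LL(1) conflict.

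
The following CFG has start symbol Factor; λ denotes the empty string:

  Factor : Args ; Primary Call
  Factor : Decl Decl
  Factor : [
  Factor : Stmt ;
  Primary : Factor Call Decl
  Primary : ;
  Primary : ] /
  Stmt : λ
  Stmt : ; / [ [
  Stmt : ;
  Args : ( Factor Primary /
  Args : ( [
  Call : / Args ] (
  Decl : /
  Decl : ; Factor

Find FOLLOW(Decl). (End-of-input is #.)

{ #, (, /, ;, [, ] }

In Factor : Decl Decl: add FIRST(Decl) = { /, ; }.
In Factor : Decl Decl: Decl is at the end, add FOLLOW(Factor) = { #, (, /, ;, [, ] }.
In Primary : Factor Call Decl: Decl is at the end, add FOLLOW(Primary) = { / }.
Union: FOLLOW(Decl) = { #, (, /, ;, [, ] }.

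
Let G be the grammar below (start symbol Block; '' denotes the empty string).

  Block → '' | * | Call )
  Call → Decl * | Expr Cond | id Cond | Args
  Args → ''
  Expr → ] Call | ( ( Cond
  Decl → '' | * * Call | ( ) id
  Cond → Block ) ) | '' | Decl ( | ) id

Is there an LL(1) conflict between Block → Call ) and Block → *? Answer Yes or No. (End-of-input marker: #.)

FIRST(Call )) = { (, ), *, ], id } and FIRST(*) = { * }.
Both contain *, so the two alternatives are not disjoint — LL(1) conflict.

Yes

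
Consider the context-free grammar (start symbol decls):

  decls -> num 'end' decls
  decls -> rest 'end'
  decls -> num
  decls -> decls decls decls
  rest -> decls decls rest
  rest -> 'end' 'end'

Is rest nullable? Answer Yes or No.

No

No nonterminal in this grammar is nullable.
No production of rest has an RHS whose symbols are all nullable, so rest is not nullable.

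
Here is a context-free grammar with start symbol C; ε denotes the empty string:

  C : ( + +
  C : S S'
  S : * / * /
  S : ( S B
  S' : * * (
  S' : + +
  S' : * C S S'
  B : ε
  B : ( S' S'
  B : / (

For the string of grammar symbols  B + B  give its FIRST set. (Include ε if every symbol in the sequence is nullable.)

{ (, +, / }

Add FIRST(B)\{ε} = { (, / }; B is nullable, continue.
+ is a terminal; add {+} and stop.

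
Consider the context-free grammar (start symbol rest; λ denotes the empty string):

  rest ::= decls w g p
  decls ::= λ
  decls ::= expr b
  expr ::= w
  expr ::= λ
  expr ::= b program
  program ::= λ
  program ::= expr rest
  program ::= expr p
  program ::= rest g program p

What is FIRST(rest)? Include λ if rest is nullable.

From rest ::= decls w g p: decls nullable, take FIRST(decls) ∪ {w} = { b, w }.
Union: FIRST(rest) = { b, w }.

{ b, w }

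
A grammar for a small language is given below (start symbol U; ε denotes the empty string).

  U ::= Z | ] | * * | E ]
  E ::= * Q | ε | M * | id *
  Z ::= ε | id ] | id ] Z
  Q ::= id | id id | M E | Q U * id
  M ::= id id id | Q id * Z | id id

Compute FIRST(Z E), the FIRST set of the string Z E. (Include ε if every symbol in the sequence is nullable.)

{ *, id, ε }

Add FIRST(Z)\{ε} = { id }; Z is nullable, continue.
Add FIRST(E)\{ε} = { *, id }; E is nullable, continue.
Every symbol is nullable, so include ε.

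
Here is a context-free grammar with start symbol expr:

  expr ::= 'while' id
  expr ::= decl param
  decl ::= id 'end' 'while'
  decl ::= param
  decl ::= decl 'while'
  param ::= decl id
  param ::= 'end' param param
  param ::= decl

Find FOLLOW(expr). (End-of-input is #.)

expr is the start symbol, so # ∈ FOLLOW(expr).
Union: FOLLOW(expr) = { # }.

{ # }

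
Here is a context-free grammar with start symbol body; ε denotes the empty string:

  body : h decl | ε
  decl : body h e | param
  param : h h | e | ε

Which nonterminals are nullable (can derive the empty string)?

Directly nullable (have an ε-production): body, param.
decl : param with every symbol nullable, so decl is nullable.

{ body, decl, param }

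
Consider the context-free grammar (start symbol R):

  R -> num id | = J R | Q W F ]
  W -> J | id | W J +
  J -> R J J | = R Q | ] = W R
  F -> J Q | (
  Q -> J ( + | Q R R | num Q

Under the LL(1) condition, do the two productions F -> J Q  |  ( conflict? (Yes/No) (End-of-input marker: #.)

No

FIRST(J Q) = { =, ], num } and FIRST(() = { ( }.
The FIRST sets are disjoint and neither alternative is nullable — no conflict.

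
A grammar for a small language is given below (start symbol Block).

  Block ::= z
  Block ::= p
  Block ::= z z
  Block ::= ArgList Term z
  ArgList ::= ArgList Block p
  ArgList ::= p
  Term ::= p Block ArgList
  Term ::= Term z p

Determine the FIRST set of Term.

{ p }

Term ::= p Block ArgList contributes {p}.
From Term ::= Term z p: add FIRST(Term) = { p }.
Union: FIRST(Term) = { p }.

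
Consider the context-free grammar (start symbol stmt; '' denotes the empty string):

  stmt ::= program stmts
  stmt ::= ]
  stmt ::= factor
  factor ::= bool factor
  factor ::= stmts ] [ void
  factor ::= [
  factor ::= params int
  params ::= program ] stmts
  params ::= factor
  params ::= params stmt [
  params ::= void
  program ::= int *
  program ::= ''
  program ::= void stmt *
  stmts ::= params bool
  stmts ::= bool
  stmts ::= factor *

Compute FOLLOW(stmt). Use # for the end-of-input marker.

stmt is the start symbol, so # ∈ FOLLOW(stmt).
In params ::= params stmt [: add FIRST([) = { [ }.
In program ::= void stmt *: add FIRST(*) = { * }.
Union: FOLLOW(stmt) = { #, *, [ }.

{ #, *, [ }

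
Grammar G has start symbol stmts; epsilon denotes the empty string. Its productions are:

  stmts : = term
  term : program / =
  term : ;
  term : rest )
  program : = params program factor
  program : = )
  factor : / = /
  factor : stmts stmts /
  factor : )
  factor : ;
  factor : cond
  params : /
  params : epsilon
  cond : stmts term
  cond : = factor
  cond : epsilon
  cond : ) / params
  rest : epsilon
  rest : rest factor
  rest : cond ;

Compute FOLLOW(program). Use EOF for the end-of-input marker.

{ ), /, ;, = }

In term : program / =: add FIRST(/ =) = { / }.
In program : = params program factor: add FIRST(factor)\{epsilon} = { ), /, ;, = }.
  Since factor is nullable, also add FOLLOW(program) = { ), /, ;, = }.
Union: FOLLOW(program) = { ), /, ;, = }.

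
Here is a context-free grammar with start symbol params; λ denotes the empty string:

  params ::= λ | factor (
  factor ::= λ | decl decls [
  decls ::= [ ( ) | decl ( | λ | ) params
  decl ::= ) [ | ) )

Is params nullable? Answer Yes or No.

Yes

params has an λ-production, so params ⇒ λ.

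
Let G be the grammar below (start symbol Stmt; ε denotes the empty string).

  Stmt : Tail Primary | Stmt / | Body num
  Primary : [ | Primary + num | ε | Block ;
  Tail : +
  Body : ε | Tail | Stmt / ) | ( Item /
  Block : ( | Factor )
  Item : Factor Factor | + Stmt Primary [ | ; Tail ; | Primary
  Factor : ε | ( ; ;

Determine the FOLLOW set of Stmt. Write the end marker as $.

Stmt is the start symbol, so $ ∈ FOLLOW(Stmt).
In Stmt : Stmt /: add FIRST(/) = { / }.
In Body : Stmt / ): add FIRST(/ )) = { / }.
In Item : + Stmt Primary [: add FIRST(Primary [) = { (, ), +, [ }.
Union: FOLLOW(Stmt) = { $, (, ), +, /, [ }.

{ $, (, ), +, /, [ }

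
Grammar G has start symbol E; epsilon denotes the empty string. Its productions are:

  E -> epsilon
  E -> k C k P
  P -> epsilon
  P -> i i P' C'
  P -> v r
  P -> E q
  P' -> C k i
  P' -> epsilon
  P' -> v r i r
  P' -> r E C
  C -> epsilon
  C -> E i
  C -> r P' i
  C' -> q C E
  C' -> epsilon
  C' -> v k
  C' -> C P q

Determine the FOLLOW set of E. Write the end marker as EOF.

{ EOF, i, k, q, r, v }

E is the start symbol, so EOF ∈ FOLLOW(E).
In P -> E q: add FIRST(q) = { q }.
In P' -> r E C: add FIRST(C)\{epsilon} = { i, k, r }.
  Since C is nullable, also add FOLLOW(P') = { EOF, i, k, q, r, v }.
In C -> E i: add FIRST(i) = { i }.
In C' -> q C E: E is at the end, add FOLLOW(C') = { EOF, i, k, q, r, v }.
Union: FOLLOW(E) = { EOF, i, k, q, r, v }.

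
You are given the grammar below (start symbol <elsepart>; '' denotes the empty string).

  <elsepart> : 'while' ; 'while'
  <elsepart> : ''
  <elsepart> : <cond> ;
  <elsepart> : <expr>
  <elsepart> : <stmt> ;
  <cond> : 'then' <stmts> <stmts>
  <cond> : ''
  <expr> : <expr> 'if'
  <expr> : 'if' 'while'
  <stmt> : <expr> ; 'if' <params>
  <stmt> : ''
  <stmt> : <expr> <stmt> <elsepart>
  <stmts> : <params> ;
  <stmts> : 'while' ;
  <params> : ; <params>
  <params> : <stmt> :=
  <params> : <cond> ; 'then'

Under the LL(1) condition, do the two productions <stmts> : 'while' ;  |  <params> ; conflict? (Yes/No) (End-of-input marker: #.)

FIRST('while' ;) = { 'while' } and FIRST(<params> ;) = { 'if', 'then', :=, ; }.
The FIRST sets are disjoint and neither alternative is nullable — no conflict.

No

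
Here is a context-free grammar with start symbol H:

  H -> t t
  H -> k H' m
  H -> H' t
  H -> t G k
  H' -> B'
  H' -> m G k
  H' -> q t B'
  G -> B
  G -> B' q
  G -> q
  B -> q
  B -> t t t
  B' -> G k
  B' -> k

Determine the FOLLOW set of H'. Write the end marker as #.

In H -> k H' m: add FIRST(m) = { m }.
In H -> H' t: add FIRST(t) = { t }.
Union: FOLLOW(H') = { m, t }.

{ m, t }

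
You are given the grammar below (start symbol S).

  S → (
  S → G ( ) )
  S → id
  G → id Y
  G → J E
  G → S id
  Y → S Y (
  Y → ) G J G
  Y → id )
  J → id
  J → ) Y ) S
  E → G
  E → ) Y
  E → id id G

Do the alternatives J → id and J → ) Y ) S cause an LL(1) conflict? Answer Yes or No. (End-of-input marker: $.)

FIRST(id) = { id } and FIRST() Y ) S) = { ) }.
The FIRST sets are disjoint and neither alternative is nullable — no conflict.

No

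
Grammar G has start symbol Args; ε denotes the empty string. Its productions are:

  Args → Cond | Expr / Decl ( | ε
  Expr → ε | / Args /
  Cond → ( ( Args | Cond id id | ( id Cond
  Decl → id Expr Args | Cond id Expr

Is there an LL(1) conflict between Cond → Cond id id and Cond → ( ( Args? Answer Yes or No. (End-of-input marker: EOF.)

Yes

FIRST(Cond id id) = { ( } and FIRST(( ( Args) = { ( }.
Both contain (, so the two alternatives are not disjoint — LL(1) conflict.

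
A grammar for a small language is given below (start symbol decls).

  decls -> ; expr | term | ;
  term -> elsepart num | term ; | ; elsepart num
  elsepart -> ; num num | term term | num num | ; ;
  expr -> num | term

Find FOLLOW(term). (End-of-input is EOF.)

{ EOF, ;, num }

In decls -> term: term is at the end, add FOLLOW(decls) = { EOF }.
In term -> term ;: add FIRST(;) = { ; }.
In elsepart -> term term: add FIRST(term) = { ;, num }.
In elsepart -> term term: term is at the end, add FOLLOW(elsepart) = { num }.
In expr -> term: term is at the end, add FOLLOW(expr) = { EOF }.
Union: FOLLOW(term) = { EOF, ;, num }.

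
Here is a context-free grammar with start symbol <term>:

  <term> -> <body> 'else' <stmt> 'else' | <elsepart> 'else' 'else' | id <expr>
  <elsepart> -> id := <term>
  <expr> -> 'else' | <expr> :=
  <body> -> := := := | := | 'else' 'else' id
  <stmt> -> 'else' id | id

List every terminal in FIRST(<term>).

{ 'else', :=, id }

From <term> -> <body> 'else' <stmt> 'else': add FIRST(<body>) = { 'else', := }.
From <term> -> <elsepart> 'else' 'else': add FIRST(<elsepart>) = { id }.
<term> -> id <expr> contributes {id}.
Union: FIRST(<term>) = { 'else', :=, id }.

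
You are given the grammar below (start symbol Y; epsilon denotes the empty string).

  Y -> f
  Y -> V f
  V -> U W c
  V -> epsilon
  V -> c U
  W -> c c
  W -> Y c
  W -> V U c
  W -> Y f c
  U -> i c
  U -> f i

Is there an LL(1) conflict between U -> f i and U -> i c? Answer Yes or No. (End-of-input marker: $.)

No

FIRST(f i) = { f } and FIRST(i c) = { i }.
The FIRST sets are disjoint and neither alternative is nullable — no conflict.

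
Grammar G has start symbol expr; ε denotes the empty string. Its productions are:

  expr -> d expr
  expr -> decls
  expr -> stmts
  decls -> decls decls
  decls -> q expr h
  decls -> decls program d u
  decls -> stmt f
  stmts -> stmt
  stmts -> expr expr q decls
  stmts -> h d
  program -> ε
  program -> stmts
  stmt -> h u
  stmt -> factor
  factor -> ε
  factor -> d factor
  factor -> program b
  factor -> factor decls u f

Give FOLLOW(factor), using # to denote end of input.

In stmt -> factor: factor is at the end, add FOLLOW(stmt) = { #, b, d, f, h, q }.
In factor -> d factor: factor is at the end, add FOLLOW(factor) = { #, b, d, f, h, q }.
In factor -> factor decls u f: add FIRST(decls u f) = { b, d, f, h, q }.
Union: FOLLOW(factor) = { #, b, d, f, h, q }.

{ #, b, d, f, h, q }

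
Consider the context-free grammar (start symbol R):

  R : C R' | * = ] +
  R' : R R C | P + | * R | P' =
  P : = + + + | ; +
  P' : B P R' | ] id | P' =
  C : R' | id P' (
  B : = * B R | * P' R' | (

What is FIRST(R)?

{ (, *, ;, =, ], id }

From R : C R': add FIRST(C) = { (, *, ;, =, ], id }.
R : * = ] + contributes {*}.
Union: FIRST(R) = { (, *, ;, =, ], id }.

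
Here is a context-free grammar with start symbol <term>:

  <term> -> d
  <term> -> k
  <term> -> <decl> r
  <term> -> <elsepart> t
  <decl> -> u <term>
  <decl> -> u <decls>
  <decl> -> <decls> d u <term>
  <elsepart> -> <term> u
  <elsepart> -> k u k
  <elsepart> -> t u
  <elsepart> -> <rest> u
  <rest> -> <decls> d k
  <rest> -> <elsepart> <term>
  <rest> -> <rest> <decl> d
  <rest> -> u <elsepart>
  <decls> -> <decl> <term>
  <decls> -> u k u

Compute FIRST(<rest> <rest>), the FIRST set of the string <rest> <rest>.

Add FIRST(<rest>) = { d, k, t, u }; <rest> is not nullable, stop.

{ d, k, t, u }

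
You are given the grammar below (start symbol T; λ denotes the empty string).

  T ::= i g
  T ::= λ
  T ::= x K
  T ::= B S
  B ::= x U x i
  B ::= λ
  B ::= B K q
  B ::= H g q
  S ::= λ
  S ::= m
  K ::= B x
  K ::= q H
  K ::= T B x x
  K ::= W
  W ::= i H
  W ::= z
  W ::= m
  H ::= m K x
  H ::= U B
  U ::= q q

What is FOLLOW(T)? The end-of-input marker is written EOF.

T is the start symbol, so EOF ∈ FOLLOW(T).
In K ::= T B x x: add FIRST(B x x) = { i, m, q, x, z }.
Union: FOLLOW(T) = { EOF, i, m, q, x, z }.

{ EOF, i, m, q, x, z }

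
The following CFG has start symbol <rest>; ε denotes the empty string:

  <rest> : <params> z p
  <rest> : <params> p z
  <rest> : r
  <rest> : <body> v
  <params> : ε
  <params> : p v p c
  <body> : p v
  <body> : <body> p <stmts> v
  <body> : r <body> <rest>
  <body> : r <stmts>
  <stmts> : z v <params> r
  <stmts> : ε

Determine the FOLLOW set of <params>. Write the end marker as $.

In <rest> : <params> z p: add FIRST(z p) = { z }.
In <rest> : <params> p z: add FIRST(p z) = { p }.
In <stmts> : z v <params> r: add FIRST(r) = { r }.
Union: FOLLOW(<params>) = { p, r, z }.

{ p, r, z }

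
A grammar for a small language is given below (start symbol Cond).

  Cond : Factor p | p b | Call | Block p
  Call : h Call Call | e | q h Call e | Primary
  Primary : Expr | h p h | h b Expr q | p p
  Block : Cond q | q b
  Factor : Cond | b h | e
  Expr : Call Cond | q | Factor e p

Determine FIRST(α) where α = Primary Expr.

{ b, e, h, p, q }

Add FIRST(Primary) = { b, e, h, p, q }; Primary is not nullable, stop.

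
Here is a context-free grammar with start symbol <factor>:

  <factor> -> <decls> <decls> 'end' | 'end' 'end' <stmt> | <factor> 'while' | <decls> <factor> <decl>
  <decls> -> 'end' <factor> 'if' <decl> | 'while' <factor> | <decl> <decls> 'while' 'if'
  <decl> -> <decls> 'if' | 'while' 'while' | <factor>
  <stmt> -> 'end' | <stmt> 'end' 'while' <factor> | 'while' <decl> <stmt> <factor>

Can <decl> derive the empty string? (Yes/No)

No nonterminal in this grammar is nullable.
No production of <decl> has an RHS whose symbols are all nullable, so <decl> is not nullable.

No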